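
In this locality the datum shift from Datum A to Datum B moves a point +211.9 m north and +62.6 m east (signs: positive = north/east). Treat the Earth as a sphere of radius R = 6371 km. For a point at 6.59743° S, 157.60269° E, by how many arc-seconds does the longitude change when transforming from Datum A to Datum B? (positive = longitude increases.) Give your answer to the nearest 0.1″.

At latitude -6.59743°, cos φ = 0.993378.
One radian of longitude at latitude φ spans R cos φ, so Δλ = ΔE / (R cos φ) = 62.6 / (6371000 × 0.993378) = 9.8913e-06 rad = 2.040″.

Δλ = 2.0″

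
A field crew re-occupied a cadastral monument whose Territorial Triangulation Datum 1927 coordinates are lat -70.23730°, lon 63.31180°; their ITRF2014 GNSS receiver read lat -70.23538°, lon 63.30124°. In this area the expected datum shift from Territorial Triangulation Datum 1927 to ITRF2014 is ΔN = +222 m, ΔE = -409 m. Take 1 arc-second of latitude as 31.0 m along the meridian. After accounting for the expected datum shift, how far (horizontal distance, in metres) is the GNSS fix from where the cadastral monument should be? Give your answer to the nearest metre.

Observed coordinate differences: Δφ = +0.00192°, Δλ = -0.01056°.
Converting to metres (1° lat = 111600 m, cos φ = 0.338125): observed ΔN = 214.3 m, observed ΔE = -398.5 m.
Subtracting the expected shift leaves a residual of 214.3 − (222) = -7.7 m north and -398.5 − (-409) = 10.5 m east.
Residual distance = √((-7.7)² + 10.5²) = 13.1 m.

13 m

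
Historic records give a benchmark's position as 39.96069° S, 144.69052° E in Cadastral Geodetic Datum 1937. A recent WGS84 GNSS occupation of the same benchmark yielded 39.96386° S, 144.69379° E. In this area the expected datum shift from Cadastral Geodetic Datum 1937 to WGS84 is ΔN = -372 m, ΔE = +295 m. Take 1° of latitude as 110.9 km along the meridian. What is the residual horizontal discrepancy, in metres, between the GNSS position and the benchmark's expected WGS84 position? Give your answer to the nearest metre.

27 m

Observed coordinate differences: Δφ = -0.00317°, Δλ = +0.00327°.
Converting to metres (1° lat = 110900 m, cos φ = 0.766485): observed ΔN = -351.6 m, observed ΔE = 278.0 m.
Subtracting the expected shift leaves a residual of -351.6 − (-372) = 20.4 m north and 278.0 − (295) = -17.0 m east.
Residual distance = √(20.4² + (-17.0)²) = 26.6 m.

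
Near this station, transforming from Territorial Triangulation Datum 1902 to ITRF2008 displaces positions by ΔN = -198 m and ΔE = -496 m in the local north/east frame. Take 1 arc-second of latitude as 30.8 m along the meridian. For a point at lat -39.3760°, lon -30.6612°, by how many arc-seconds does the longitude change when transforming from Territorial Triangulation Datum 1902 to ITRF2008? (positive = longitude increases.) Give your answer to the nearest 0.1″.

Δλ = -20.8″

At latitude -39.3760°, cos φ = 0.772999.
1″ of longitude at this latitude = 30.80 × cos φ = 23.8084 m, so Δλ = -496.0 / 23.8084 = -20.833″.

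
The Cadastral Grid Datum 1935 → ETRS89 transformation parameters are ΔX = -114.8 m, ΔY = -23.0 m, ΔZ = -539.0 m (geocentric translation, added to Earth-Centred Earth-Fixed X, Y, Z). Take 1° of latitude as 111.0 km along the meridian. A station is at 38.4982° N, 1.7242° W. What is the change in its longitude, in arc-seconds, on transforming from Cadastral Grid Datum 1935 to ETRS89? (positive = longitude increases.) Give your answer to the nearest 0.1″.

Δλ = -1.1″

sin φ = 0.622490, cos φ = 0.782628, sin λ = -0.030088, cos λ = 0.999547.
East component: ΔE = −sin λ·ΔX + cos λ·ΔY = −(-0.030088)(-114.8) + (0.999547)(-23.0) = -26.44 m.
1° of latitude spans 111000 m; at latitude φ, 1° of longitude spans that × cos φ = 86871.7 m, so Δλ = -26.44 / 86871.7 × 3600 = -1.096″.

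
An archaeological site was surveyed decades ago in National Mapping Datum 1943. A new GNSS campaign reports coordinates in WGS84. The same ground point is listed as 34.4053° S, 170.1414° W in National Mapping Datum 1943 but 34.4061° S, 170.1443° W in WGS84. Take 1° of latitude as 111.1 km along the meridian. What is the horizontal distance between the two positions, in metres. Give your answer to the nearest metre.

Δφ = -34.4061° − -34.4053° = -0.0008°; Δλ = -170.1443° − -170.1414° = -0.0029°.
ΔN = Δφ × 111100 = -88.9 m; ΔE = Δλ × 111100 × cos(-34.4053°) = -0.0029 × 111100 × 0.825061 = -265.8 m.
Distance = √(ΔE² + ΔN²) = √((-265.8)² + (-88.9)²) = 280.3 m.

280 m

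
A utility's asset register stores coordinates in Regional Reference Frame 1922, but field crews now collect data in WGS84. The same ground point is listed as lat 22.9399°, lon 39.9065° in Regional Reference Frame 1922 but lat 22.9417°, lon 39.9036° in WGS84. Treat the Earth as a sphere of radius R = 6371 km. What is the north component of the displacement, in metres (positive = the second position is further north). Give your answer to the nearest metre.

Δφ = 22.9417° − 22.9399° = +0.0018°; Δλ = 39.9036° − 39.9065° = -0.0029°.
1° along a meridian = πR/180 = 111195 m.
ΔN = Δφ × 111195 = 200.2 m; ΔE = Δλ × 111195 × cos(22.9399°) = -0.0029 × 111195 × 0.920914 = -297.0 m.

ΔN = 200 m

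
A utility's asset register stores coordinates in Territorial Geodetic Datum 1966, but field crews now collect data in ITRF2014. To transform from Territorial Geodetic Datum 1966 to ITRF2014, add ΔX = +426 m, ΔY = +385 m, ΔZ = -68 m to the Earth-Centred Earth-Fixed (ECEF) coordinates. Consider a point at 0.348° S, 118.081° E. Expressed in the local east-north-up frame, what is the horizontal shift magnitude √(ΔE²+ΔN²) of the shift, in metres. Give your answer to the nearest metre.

At φ = -0.348°, λ = 118.081°: sin φ = -0.006074, cos φ = 0.999982, sin λ = 0.882283, cos λ = -0.470719.
ΔE = −sin λ·ΔX + cos λ·ΔY = −(0.882283)·(426) + (-0.470719)·(385) = -557.08 m.
ΔN = −sin φ cos λ·ΔX − sin φ sin λ·ΔY + cos φ·ΔZ = −(-0.006074)(-0.470719)(426) − (-0.006074)(0.882283)(385) + (0.999982)(-68) = -67.15 m.
Horizontal magnitude = √(ΔE² + ΔN²) = √((-557.08)² + (-67.15)²) = 561.11 m.

561 m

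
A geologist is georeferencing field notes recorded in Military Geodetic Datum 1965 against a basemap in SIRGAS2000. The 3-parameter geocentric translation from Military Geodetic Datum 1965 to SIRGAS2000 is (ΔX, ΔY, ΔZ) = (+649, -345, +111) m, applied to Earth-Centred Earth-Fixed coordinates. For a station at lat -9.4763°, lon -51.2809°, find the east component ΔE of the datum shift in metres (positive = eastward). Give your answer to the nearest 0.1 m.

At φ = -9.4763°, λ = -51.2809°: sin φ = -0.164640, cos φ = 0.986354, sin λ = -0.780222, cos λ = 0.625503.
ΔE = −sin λ·ΔX + cos λ·ΔY = −(-0.780222)·(649) + (0.625503)·(-345) = 290.57 m.

ΔE = 290.6 m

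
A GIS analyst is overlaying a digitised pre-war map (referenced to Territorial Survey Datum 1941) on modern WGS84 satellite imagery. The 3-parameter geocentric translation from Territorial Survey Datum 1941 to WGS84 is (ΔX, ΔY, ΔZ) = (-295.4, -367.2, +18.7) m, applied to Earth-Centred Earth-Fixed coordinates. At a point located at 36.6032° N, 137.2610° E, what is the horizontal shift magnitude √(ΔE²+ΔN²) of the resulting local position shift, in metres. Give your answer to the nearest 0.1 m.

At φ = 36.6032°, λ = 137.2610°: sin φ = 0.596270, cos φ = 0.802784, sin λ = 0.678660, cos λ = -0.734453.
ΔE = −sin λ·ΔX + cos λ·ΔY = −(0.678660)·(-295.4) + (-0.734453)·(-367.2) = 470.17 m.
ΔN = −sin φ cos λ·ΔX − sin φ sin λ·ΔY + cos φ·ΔZ = −(0.596270)(-0.734453)(-295.4) − (0.596270)(0.678660)(-367.2) + (0.802784)(18.7) = 34.24 m.
Horizontal magnitude = √(ΔE² + ΔN²) = √(470.17² + 34.24²) = 471.41 m.

471.4 m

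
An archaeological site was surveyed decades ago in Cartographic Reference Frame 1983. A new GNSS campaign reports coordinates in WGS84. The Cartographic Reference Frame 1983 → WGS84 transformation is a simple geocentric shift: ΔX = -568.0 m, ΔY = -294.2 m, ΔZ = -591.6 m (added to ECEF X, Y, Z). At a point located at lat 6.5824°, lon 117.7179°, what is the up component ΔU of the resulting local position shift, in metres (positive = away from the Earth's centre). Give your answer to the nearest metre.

At φ = 6.5824°, λ = 117.7179°: sin φ = 0.114632, cos φ = 0.993408, sin λ = 0.885248, cos λ = -0.465119.
ΔU = cos φ cos λ·ΔX + cos φ sin λ·ΔY + sin φ·ΔZ = (0.993408)(-0.465119)(-568.0) + (0.993408)(0.885248)(-294.2) + (0.114632)(-591.6) = -64.09 m.

ΔU = -64 m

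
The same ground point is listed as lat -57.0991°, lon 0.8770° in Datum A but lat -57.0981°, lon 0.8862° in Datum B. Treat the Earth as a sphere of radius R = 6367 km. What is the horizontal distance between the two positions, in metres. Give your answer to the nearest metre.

Δφ = -57.0981° − -57.0991° = +0.0010°; Δλ = 0.8862° − 0.8770° = +0.0092°.
1° along a meridian = πR/180 = 111125 m.
ΔN = Δφ × 111125 = 111.1 m; ΔE = Δλ × 111125 × cos(-57.0991°) = +0.0092 × 111125 × 0.543188 = 555.3 m.
Distance = √(ΔE² + ΔN²) = √(555.3² + 111.1²) = 566.3 m.

566 m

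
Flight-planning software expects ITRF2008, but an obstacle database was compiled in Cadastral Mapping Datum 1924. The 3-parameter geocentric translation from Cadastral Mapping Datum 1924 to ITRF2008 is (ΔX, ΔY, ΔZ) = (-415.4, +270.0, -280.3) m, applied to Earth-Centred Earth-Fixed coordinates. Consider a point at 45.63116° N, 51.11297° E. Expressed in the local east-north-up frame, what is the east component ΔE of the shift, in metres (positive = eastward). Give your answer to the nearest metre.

The local east axis at (φ, λ) is (−sin λ, cos λ, 0), so ΔE = −sin(51.11297°)·(-415.4) + cos(51.11297°)·270.0 = 492.84 m.

ΔE = 493 m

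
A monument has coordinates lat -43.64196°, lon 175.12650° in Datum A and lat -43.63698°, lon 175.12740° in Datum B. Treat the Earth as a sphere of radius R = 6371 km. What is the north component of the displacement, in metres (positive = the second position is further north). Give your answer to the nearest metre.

ΔN = 554 m

Δφ = -43.63698° − -43.64196° = +0.00498°; Δλ = 175.12740° − 175.12650° = +0.00090°.
1° along a meridian = πR/180 = 111195 m.
ΔN = Δφ × 111195 = 553.8 m; ΔE = Δλ × 111195 × cos(-43.64196°) = +0.00090 × 111195 × 0.723667 = 72.4 m.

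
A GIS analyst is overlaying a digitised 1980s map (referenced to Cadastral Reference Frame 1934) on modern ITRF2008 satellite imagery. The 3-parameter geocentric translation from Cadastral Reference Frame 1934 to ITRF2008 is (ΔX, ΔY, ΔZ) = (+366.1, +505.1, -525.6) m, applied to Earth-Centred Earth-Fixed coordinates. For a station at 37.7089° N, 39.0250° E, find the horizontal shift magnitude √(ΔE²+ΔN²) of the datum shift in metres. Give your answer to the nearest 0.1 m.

At φ = 37.7089°, λ = 39.0250°: sin φ = 0.611650, cos φ = 0.791129, sin λ = 0.629659, cos λ = 0.776871.
ΔE = −sin λ·ΔX + cos λ·ΔY = −(0.629659)·(366.1) + (0.776871)·(505.1) = 161.88 m.
ΔN = −sin φ cos λ·ΔX − sin φ sin λ·ΔY + cos φ·ΔZ = −(0.611650)(0.776871)(366.1) − (0.611650)(0.629659)(505.1) + (0.791129)(-525.6) = -784.31 m.
Horizontal magnitude = √(ΔE² + ΔN²) = √(161.88² + (-784.31)²) = 800.84 m.

800.8 m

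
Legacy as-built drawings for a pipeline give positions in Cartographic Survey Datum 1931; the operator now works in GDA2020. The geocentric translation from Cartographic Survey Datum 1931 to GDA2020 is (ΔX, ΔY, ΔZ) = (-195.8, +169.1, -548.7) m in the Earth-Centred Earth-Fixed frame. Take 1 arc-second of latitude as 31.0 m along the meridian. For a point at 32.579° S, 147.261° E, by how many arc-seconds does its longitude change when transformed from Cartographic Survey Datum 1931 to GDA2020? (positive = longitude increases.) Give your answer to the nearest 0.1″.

sin φ = -0.538462, cos φ = 0.842650, sin λ = 0.540813, cos λ = -0.841143.
East component: ΔE = −sin λ·ΔX + cos λ·ΔY = −(0.540813)(-195.8) + (-0.841143)(169.1) = -36.35 m.
1° of latitude spans 3600 × 31.00 = 111600 m; at latitude φ, 1° of longitude spans that × cos φ = 94039.7 m, so Δλ = -36.35 / 94039.7 × 3600 = -1.391″.

Δλ = -1.4″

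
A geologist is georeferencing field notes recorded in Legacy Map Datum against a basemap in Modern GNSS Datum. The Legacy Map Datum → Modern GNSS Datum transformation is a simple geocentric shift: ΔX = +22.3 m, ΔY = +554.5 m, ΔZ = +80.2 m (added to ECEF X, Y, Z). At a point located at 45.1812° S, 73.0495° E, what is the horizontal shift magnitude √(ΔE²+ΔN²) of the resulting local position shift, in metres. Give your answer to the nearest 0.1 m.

The local east axis at (φ, λ) is (−sin λ, cos λ, 0), so ΔE = −sin(73.0495°)·22.3 + cos(73.0495°)·554.5 = 140.33 m.
The local north axis is (−sin φ cos λ, −sin φ sin λ, cos φ), giving ΔN = 4.612 + 376.241 + 56.530 = 437.38 m.
Horizontal magnitude = √(ΔE² + ΔN²) = √(140.33² + 437.38²) = 459.34 m.

459.3 m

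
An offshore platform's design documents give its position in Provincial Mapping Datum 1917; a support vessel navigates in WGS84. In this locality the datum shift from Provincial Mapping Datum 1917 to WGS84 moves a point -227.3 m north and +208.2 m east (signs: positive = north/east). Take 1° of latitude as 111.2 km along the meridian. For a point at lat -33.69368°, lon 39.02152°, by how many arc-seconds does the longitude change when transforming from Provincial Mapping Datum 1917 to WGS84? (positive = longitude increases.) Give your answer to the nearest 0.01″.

At latitude -33.69368°, cos φ = 0.832015.
1° of longitude at this latitude = 111.2 × cos φ = 92.52 km, so Δλ = 208.2 / 92520.1 = 0.0022503° = 8.101″.

Δλ = 8.10″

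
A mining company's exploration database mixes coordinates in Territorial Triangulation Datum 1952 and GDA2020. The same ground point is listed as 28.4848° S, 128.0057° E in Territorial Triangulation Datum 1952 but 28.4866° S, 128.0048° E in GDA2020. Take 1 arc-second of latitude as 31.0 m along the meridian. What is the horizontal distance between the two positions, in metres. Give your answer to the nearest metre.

Δφ = -28.4866° − -28.4848° = -0.0018°; Δλ = 128.0048° − 128.0057° = -0.0009°.
1° of latitude = 3600 × 31.00 = 111600 m.
ΔN = Δφ × 111600 = -200.9 m; ΔE = Δλ × 111600 × cos(-28.4848°) = -0.0009 × 111600 × 0.878944 = -88.3 m.
Distance = √(ΔE² + ΔN²) = √((-88.3)² + (-200.9)²) = 219.4 m.

219 m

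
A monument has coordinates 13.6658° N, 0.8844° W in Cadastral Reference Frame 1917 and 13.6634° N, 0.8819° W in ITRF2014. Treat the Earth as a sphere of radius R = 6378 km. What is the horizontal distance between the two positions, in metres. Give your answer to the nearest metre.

Δφ = 13.6634° − 13.6658° = -0.0024°; Δλ = -0.8819° − -0.8844° = +0.0025°.
1° along a meridian = πR/180 = 111317 m.
ΔN = Δφ × 111317 = -267.2 m; ΔE = Δλ × 111317 × cos(13.6658°) = +0.0025 × 111317 × 0.971690 = 270.4 m.
Distance = √(ΔE² + ΔN²) = √(270.4² + (-267.2)²) = 380.1 m.

380 m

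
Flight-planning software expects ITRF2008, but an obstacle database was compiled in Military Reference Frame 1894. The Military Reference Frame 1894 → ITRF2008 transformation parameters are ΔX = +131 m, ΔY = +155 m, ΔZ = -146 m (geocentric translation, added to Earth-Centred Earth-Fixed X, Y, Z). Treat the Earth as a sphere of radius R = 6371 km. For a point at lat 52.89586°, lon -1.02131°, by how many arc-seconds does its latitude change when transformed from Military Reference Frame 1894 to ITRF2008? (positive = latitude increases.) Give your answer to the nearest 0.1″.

sin φ = 0.797540, cos φ = 0.603266, sin λ = -0.017824, cos λ = 0.999841.
North component: ΔN = −sin φ cos λ·ΔX − sin φ sin λ·ΔY + cos φ·ΔZ = −(0.797540)(0.999841)(131) − (0.797540)(-0.017824)(155) + (0.603266)(-146) = -190.33 m.
1° of latitude spans πR/180 = 111195 m, so Δφ = -190.33 / 111195 × 3600 = -6.162″.

Δφ = -6.2″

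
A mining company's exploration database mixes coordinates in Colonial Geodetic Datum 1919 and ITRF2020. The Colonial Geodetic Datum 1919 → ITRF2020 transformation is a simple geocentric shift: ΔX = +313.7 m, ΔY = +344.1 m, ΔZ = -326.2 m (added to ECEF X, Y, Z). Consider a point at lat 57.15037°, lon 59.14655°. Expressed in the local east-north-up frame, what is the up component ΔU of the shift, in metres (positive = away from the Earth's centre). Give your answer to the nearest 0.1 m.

ΔU = -26.5 m

At φ = 57.15037°, λ = 59.14655°: sin φ = 0.840097, cos φ = 0.542436, sin λ = 0.858482, cos λ = 0.512844.
ΔU = cos φ cos λ·ΔX + cos φ sin λ·ΔY + sin φ·ΔZ = (0.542436)(0.512844)(313.7) + (0.542436)(0.858482)(344.1) + (0.840097)(-326.2) = -26.54 m.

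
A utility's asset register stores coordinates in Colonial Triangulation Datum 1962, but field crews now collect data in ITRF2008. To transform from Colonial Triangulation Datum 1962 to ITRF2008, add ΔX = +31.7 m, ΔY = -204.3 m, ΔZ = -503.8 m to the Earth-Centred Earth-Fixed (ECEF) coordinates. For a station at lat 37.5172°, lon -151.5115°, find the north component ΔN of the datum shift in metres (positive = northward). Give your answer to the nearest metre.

At φ = 37.5172°, λ = -151.5115°: sin φ = 0.609000, cos φ = 0.793171, sin λ = -0.476982, cos λ = -0.878913.
ΔN = −sin φ cos λ·ΔX − sin φ sin λ·ΔY + cos φ·ΔZ = −(0.609000)(-0.878913)(31.7) − (0.609000)(-0.476982)(-204.3) + (0.793171)(-503.8) = -441.98 m.

ΔN = -442 m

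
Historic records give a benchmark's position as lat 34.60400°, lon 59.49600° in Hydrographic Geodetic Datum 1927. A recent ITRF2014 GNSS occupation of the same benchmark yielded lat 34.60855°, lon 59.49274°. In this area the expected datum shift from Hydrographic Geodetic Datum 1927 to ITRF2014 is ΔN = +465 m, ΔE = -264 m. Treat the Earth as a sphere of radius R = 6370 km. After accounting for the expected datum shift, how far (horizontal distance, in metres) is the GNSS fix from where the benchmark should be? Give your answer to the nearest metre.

Observed coordinate differences: Δφ = +0.00455°, Δλ = -0.00326°.
Converting to metres (1° lat = 111177 m, cos φ = 0.823097): observed ΔN = 505.9 m, observed ΔE = -298.3 m.
Subtracting the expected shift leaves a residual of 505.9 − (465) = 40.9 m north and -298.3 − (-264) = -34.3 m east.
Residual distance = √(40.9² + (-34.3)²) = 53.4 m.

53 m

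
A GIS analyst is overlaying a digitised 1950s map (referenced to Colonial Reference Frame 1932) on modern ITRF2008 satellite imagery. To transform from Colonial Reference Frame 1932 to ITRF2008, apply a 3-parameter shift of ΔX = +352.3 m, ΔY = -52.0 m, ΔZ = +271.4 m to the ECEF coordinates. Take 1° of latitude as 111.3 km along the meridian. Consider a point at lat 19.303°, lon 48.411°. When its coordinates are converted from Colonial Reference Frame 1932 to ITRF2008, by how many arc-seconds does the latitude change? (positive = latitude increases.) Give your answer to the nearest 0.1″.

Δφ = 6.2″

sin φ = 0.330564, cos φ = 0.943784, sin λ = 0.747926, cos λ = 0.663783.
North component: ΔN = −sin φ cos λ·ΔX − sin φ sin λ·ΔY + cos φ·ΔZ = −(0.330564)(0.663783)(352.3) − (0.330564)(0.747926)(-52.0) + (0.943784)(271.4) = 191.70 m.
1° of latitude spans 111300 m, so Δφ = 191.70 / 111300 × 3600 = 6.200″.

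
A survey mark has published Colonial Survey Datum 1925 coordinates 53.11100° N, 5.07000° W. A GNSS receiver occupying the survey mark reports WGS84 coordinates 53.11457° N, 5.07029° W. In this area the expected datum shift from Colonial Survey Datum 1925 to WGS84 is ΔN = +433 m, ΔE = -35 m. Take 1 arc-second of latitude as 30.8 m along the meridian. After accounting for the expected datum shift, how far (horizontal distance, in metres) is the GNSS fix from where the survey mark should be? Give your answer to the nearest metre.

40 m

Observed coordinate differences: Δφ = +0.00357°, Δλ = -0.00029°.
Converting to metres (1° lat = 110880 m, cos φ = 0.600267): observed ΔN = 395.8 m, observed ΔE = -19.3 m.
Subtracting the expected shift leaves a residual of 395.8 − (433) = -37.2 m north and -19.3 − (-35) = 15.7 m east.
Residual distance = √((-37.2)² + 15.7²) = 40.3 m.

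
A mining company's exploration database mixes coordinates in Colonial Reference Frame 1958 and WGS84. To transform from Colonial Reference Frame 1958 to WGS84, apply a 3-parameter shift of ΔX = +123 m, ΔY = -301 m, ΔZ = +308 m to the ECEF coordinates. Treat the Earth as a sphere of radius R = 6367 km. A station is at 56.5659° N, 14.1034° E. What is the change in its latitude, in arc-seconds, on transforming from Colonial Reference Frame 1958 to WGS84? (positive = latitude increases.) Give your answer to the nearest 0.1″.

Δφ = 4.3″

sin φ = 0.834520, cos φ = 0.550978, sin λ = 0.243673, cos λ = 0.969858.
North component: ΔN = −sin φ cos λ·ΔX − sin φ sin λ·ΔY + cos φ·ΔZ = −(0.834520)(0.969858)(123) − (0.834520)(0.243673)(-301) + (0.550978)(308) = 131.36 m.
1° of latitude spans πR/180 = 111125 m, so Δφ = 131.36 / 111125 × 3600 = 4.255″.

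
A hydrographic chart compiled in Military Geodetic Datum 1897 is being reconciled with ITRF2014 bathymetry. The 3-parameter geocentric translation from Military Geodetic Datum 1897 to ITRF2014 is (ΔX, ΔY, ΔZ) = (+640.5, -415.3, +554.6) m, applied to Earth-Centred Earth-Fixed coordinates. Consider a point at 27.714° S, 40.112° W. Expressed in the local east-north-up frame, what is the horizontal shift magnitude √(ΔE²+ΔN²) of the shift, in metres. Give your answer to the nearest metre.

849 m

At φ = -27.714°, λ = -40.112°: sin φ = -0.465058, cos φ = 0.885280, sin λ = -0.644284, cos λ = 0.764786.
ΔE = −sin λ·ΔX + cos λ·ΔY = −(-0.644284)·(640.5) + (0.764786)·(-415.3) = 95.05 m.
ΔN = −sin φ cos λ·ΔX − sin φ sin λ·ΔY + cos φ·ΔZ = −(-0.465058)(0.764786)(640.5) − (-0.465058)(-0.644284)(-415.3) + (0.885280)(554.6) = 843.22 m.
Horizontal magnitude = √(ΔE² + ΔN²) = √(95.05² + 843.22²) = 848.56 m.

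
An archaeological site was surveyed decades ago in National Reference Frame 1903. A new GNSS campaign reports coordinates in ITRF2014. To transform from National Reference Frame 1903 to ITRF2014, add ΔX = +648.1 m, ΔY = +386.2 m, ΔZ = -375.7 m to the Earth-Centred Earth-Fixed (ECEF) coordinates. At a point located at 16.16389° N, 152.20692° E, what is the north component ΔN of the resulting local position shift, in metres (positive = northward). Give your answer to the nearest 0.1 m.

ΔN = -251.4 m

At φ = 16.16389°, λ = 152.20692°: sin φ = 0.278386, cos φ = 0.960469, sin λ = 0.466280, cos λ = -0.884637.
ΔN = −sin φ cos λ·ΔX − sin φ sin λ·ΔY + cos φ·ΔZ = −(0.278386)(-0.884637)(648.1) − (0.278386)(0.466280)(386.2) + (0.960469)(-375.7) = -251.37 m.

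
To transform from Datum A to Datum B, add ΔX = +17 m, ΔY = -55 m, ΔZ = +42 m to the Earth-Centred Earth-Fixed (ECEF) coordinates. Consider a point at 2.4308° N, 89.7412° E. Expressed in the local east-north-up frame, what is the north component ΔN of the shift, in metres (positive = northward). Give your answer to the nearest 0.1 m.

The local north axis is (−sin φ cos λ, −sin φ sin λ, cos φ), giving ΔN = -0.003 + 2.333 + 41.962 = 44.29 m.

ΔN = 44.3 m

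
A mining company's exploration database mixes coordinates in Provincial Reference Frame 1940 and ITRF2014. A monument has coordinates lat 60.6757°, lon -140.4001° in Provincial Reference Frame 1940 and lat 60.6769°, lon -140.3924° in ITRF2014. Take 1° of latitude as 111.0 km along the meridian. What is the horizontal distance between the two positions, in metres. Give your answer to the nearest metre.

439 m

Δφ = 60.6769° − 60.6757° = +0.0012°; Δλ = -140.3924° − -140.4001° = +0.0077°.
ΔN = Δφ × 111000 = 133.2 m; ΔE = Δλ × 111000 × cos(60.6757°) = +0.0077 × 111000 × 0.489752 = 418.6 m.
Distance = √(ΔE² + ΔN²) = √(418.6² + 133.2²) = 439.3 m.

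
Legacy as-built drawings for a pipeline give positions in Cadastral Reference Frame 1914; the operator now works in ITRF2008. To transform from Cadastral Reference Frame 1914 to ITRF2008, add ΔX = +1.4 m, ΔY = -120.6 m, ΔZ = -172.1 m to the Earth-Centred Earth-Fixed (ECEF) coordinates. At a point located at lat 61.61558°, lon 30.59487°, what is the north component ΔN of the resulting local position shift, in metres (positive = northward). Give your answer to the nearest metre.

The local north axis is (−sin φ cos λ, −sin φ sin λ, cos φ), giving ΔN = -1.060 + 54.002 − 81.814 = -28.87 m.

ΔN = -29 m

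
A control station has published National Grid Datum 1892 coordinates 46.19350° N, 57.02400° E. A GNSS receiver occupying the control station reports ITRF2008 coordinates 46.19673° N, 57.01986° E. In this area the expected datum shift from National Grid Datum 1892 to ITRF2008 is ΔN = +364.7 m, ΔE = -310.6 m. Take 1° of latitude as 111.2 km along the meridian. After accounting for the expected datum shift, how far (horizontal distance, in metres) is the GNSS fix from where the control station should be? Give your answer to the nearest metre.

10 m

Observed coordinate differences: Δφ = +0.00323°, Δλ = -0.00414°.
Converting to metres (1° lat = 111200 m, cos φ = 0.692225): observed ΔN = 359.2 m, observed ΔE = -318.7 m.
Subtracting the expected shift leaves a residual of 359.2 − (364.7) = -5.5 m north and -318.7 − (-310.6) = -8.1 m east.
Residual distance = √((-5.5)² + (-8.1)²) = 9.8 m.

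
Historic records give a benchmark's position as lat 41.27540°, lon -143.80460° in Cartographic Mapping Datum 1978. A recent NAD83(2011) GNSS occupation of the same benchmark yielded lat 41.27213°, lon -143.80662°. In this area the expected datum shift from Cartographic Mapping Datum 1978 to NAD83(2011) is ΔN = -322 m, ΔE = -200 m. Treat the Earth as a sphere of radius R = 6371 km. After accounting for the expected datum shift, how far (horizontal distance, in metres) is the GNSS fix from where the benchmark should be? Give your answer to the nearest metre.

52 m

Observed coordinate differences: Δφ = -0.00327°, Δλ = -0.00202°.
Converting to metres (1° lat = 111195 m, cos φ = 0.751547): observed ΔN = -363.6 m, observed ΔE = -168.8 m.
Subtracting the expected shift leaves a residual of -363.6 − (-322) = -41.6 m north and -168.8 − (-200) = 31.2 m east.
Residual distance = √((-41.6)² + 31.2²) = 52.0 m.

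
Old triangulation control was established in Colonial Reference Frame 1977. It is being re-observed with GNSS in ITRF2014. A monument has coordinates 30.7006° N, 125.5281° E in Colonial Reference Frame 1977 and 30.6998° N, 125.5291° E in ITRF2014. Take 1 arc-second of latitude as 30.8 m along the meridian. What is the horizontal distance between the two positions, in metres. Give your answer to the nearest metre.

130 m

Δφ = 30.6998° − 30.7006° = -0.0008°; Δλ = 125.5291° − 125.5281° = +0.0010°.
1° of latitude = 3600 × 30.80 = 110880 m.
ΔN = Δφ × 110880 = -88.7 m; ΔE = Δλ × 110880 × cos(30.7006°) = +0.0010 × 110880 × 0.859847 = 95.3 m.
Distance = √(ΔE² + ΔN²) = √(95.3² + (-88.7)²) = 130.2 m.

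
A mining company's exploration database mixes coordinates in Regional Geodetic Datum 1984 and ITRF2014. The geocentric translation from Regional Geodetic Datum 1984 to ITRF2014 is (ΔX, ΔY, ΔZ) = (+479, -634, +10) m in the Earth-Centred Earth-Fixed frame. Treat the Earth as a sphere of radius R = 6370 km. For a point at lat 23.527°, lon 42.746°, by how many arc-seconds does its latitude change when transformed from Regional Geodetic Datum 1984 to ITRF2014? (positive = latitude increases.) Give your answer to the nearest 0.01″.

Δφ = 1.31″

sin φ = 0.399181, cos φ = 0.916872, sin λ = 0.678749, cos λ = 0.734370.
North component: ΔN = −sin φ cos λ·ΔX − sin φ sin λ·ΔY + cos φ·ΔZ = −(0.399181)(0.734370)(479) − (0.399181)(0.678749)(-634) + (0.916872)(10) = 40.53 m.
1° of latitude spans πR/180 = 111177 m, so Δφ = 40.53 / 111177 × 3600 = 1.312″.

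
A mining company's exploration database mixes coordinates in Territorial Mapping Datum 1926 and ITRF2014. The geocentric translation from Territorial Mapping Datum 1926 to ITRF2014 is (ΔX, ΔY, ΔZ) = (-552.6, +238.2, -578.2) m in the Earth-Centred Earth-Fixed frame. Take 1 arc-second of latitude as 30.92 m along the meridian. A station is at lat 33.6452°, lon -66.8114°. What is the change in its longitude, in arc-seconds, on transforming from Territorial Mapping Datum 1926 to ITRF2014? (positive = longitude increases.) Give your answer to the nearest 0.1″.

sin φ = 0.554048, cos φ = 0.832484, sin λ = -0.919214, cos λ = 0.393759.
East component: ΔE = −sin λ·ΔX + cos λ·ΔY = −(-0.919214)(-552.6) + (0.393759)(238.2) = -414.16 m.
1° of latitude spans 3600 × 30.92 = 111312 m; at latitude φ, 1° of longitude spans that × cos φ = 92665.5 m, so Δλ = -414.16 / 92665.5 × 3600 = -16.090″.

Δλ = -16.1″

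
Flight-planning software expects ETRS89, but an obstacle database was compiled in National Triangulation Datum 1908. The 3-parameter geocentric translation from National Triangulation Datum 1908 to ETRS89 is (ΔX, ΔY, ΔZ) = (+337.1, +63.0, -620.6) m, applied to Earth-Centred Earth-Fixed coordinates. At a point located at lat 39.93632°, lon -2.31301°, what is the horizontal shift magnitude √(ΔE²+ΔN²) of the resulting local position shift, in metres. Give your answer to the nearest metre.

The local east axis at (φ, λ) is (−sin λ, cos λ, 0), so ΔE = −sin(-2.31301°)·337.1 + cos(-2.31301°)·63.0 = 76.55 m.
The local north axis is (−sin φ cos λ, −sin φ sin λ, cos φ), giving ΔN = -216.220 + 1.632 − 475.850 = -690.44 m.
Horizontal magnitude = √(ΔE² + ΔN²) = √(76.55² + (-690.44)²) = 694.67 m.

695 m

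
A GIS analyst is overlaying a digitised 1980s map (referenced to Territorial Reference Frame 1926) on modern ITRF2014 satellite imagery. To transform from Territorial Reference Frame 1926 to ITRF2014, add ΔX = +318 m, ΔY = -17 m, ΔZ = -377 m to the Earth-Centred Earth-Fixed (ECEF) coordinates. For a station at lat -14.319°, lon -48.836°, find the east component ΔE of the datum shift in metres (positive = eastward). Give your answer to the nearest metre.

At φ = -14.319°, λ = -48.836°: sin φ = -0.247320, cos φ = 0.968934, sin λ = -0.752829, cos λ = 0.658217.
ΔE = −sin λ·ΔX + cos λ·ΔY = −(-0.752829)·(318) + (0.658217)·(-17) = 228.21 m.

ΔE = 228 m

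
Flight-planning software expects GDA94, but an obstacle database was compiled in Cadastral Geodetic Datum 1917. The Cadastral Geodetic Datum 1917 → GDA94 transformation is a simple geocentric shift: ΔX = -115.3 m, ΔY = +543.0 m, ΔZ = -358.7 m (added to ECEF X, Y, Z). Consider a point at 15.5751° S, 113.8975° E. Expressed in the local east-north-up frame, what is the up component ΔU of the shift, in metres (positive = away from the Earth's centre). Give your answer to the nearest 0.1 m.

ΔU = 619.5 m

The local up (radial) axis is (cos φ cos λ, cos φ sin λ, sin φ), giving ΔU = 44.993 + 478.220 + 96.311 = 619.52 m.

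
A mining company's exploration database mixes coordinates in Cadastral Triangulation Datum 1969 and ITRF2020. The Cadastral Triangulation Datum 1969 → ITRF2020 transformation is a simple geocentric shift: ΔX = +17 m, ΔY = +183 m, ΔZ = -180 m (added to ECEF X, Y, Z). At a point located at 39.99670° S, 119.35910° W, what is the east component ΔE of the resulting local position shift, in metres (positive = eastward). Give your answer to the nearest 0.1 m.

The local east axis at (φ, λ) is (−sin λ, cos λ, 0), so ΔE = −sin(-119.35910°)·17 + cos(-119.35910°)·183 = -74.90 m.

ΔE = -74.9 m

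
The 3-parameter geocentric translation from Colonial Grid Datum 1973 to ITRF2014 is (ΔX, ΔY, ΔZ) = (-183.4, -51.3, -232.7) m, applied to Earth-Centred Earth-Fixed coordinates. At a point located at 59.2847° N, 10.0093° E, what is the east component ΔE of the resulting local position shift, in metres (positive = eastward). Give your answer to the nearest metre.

ΔE = -19 m

The local east axis at (φ, λ) is (−sin λ, cos λ, 0), so ΔE = −sin(10.0093°)·(-183.4) + cos(10.0093°)·(-51.3) = -18.64 m.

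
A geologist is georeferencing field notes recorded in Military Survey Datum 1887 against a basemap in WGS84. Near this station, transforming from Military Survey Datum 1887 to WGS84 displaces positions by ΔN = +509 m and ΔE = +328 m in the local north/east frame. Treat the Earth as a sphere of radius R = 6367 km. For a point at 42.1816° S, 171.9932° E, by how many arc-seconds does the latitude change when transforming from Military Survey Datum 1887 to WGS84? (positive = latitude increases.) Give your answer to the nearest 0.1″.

On a sphere of radius R, 1 rad of latitude = R, so Δφ = ΔN / R = 509.0 / 6367000 = 7.9943e-05 rad = 16.490″.

Δφ = 16.5″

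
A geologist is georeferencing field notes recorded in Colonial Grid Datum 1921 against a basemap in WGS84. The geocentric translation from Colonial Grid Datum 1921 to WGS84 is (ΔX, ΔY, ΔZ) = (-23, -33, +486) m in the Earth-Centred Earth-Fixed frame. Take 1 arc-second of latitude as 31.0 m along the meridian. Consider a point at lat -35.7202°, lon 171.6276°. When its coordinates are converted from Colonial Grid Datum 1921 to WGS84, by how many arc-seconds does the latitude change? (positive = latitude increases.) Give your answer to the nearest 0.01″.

sin φ = -0.583827, cos φ = 0.811878, sin λ = 0.145606, cos λ = -0.989343.
North component: ΔN = −sin φ cos λ·ΔX − sin φ sin λ·ΔY + cos φ·ΔZ = −(-0.583827)(-0.989343)(-23) − (-0.583827)(0.145606)(-33) + (0.811878)(486) = 405.05 m.
1° of latitude spans 3600 × 31.00 = 111600 m, so Δφ = 405.05 / 111600 × 3600 = 13.066″.

Δφ = 13.07″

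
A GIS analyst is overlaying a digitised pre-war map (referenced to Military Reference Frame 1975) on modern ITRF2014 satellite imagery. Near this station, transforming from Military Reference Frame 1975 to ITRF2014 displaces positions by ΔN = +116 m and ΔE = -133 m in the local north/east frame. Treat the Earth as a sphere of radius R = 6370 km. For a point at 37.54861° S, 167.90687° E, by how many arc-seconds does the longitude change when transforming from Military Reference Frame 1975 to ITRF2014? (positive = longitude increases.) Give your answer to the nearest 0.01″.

At latitude -37.54861°, cos φ = 0.792837.
One radian of longitude at latitude φ spans R cos φ, so Δλ = ΔE / (R cos φ) = -133.0 / (6370000 × 0.792837) = -2.6335e-05 rad = -5.432″.

Δλ = -5.43″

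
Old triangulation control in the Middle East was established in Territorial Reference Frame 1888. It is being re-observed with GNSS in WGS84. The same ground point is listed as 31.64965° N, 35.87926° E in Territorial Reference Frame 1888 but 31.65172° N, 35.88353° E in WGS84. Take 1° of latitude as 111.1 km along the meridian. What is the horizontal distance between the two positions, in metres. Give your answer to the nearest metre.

Δφ = 31.65172° − 31.64965° = +0.00207°; Δλ = 35.88353° − 35.87926° = +0.00427°.
ΔN = Δφ × 111100 = 230.0 m; ΔE = Δλ × 111100 × cos(31.64965°) = +0.00427 × 111100 × 0.851273 = 403.8 m.
Distance = √(ΔE² + ΔN²) = √(403.8² + 230.0²) = 464.7 m.

465 m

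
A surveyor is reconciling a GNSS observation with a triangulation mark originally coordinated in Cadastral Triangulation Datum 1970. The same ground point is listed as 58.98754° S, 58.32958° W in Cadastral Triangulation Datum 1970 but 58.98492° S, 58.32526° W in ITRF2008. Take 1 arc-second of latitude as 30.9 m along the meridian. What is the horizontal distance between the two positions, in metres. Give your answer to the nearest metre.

Δφ = -58.98492° − -58.98754° = +0.00262°; Δλ = -58.32526° − -58.32958° = +0.00432°.
1° of latitude = 3600 × 30.90 = 111240 m.
ΔN = Δφ × 111240 = 291.4 m; ΔE = Δλ × 111240 × cos(-58.98754°) = +0.00432 × 111240 × 0.515224 = 247.6 m.
Distance = √(ΔE² + ΔN²) = √(247.6² + 291.4²) = 382.4 m.

382 m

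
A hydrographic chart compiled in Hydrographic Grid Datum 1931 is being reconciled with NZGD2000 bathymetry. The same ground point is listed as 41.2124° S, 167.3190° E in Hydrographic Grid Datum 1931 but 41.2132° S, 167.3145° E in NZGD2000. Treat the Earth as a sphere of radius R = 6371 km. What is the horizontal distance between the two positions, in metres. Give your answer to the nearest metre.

387 m

Δφ = -41.2132° − -41.2124° = -0.0008°; Δλ = 167.3145° − 167.3190° = -0.0045°.
1° along a meridian = πR/180 = 111195 m.
ΔN = Δφ × 111195 = -89.0 m; ΔE = Δλ × 111195 × cos(-41.2124°) = -0.0045 × 111195 × 0.752272 = -376.4 m.
Distance = √(ΔE² + ΔN²) = √((-376.4)² + (-89.0)²) = 386.8 m.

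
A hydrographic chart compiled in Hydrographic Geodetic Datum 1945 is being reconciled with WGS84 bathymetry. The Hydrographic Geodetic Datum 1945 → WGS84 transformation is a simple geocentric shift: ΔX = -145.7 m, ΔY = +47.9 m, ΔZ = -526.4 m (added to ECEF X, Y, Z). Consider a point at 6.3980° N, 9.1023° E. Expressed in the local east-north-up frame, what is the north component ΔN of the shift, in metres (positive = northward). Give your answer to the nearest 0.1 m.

At φ = 6.3980°, λ = 9.1023°: sin φ = 0.111434, cos φ = 0.993772, sin λ = 0.158198, cos λ = 0.987407.
ΔN = −sin φ cos λ·ΔX − sin φ sin λ·ΔY + cos φ·ΔZ = −(0.111434)(0.987407)(-145.7) − (0.111434)(0.158198)(47.9) + (0.993772)(-526.4) = -507.93 m.

ΔN = -507.9 m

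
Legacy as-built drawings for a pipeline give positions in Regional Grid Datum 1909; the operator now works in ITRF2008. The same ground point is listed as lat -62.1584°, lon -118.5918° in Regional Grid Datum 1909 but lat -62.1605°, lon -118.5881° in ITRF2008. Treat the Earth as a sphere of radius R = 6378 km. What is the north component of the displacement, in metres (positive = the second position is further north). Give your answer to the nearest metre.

ΔN = -234 m

Δφ = -62.1605° − -62.1584° = -0.0021°; Δλ = -118.5881° − -118.5918° = +0.0037°.
1° along a meridian = πR/180 = 111317 m.
ΔN = Δφ × 111317 = -233.8 m; ΔE = Δλ × 111317 × cos(-62.1584°) = +0.0037 × 111317 × 0.467029 = 192.4 m.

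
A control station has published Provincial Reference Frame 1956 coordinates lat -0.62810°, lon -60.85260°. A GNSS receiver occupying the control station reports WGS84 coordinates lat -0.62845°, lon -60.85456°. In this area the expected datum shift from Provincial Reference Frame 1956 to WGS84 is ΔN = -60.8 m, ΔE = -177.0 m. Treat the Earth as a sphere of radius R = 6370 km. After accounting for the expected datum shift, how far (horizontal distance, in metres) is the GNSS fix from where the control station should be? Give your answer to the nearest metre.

46 m

Observed coordinate differences: Δφ = -0.00035°, Δλ = -0.00196°.
Converting to metres (1° lat = 111177 m, cos φ = 0.999940): observed ΔN = -38.9 m, observed ΔE = -217.9 m.
Subtracting the expected shift leaves a residual of -38.9 − (-60.8) = 21.9 m north and -217.9 − (-177.0) = -40.9 m east.
Residual distance = √(21.9² + (-40.9)²) = 46.4 m.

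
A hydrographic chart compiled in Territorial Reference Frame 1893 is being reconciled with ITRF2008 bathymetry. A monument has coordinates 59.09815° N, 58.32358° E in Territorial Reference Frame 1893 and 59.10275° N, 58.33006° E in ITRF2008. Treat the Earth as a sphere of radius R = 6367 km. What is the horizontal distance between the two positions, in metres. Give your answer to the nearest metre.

631 m

Δφ = 59.10275° − 59.09815° = +0.00460°; Δλ = 58.33006° − 58.32358° = +0.00648°.
1° along a meridian = πR/180 = 111125 m.
ΔN = Δφ × 111125 = 511.2 m; ΔE = Δλ × 111125 × cos(59.09815°) = +0.00648 × 111125 × 0.513569 = 369.8 m.
Distance = √(ΔE² + ΔN²) = √(369.8² + 511.2²) = 630.9 m.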